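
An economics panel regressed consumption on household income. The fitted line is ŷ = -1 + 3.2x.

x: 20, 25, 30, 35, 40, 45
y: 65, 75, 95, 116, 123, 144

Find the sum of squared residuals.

x=20: ŷ = -1 + 3.2·20 = 63; r = 65 − 63 = 2
x=25: ŷ = -1 + 3.2·25 = 79; r = 75 − 79 = -4
x=30: ŷ = -1 + 3.2·30 = 95; r = 95 − 95 = 0
x=35: ŷ = -1 + 3.2·35 = 111; r = 116 − 111 = 5
x=40: ŷ = -1 + 3.2·40 = 127; r = 123 − 127 = -4
x=45: ŷ = -1 + 3.2·45 = 143; r = 144 − 143 = 1
SSE = 4 + 16 + 0 + 25 + 16 + 1 = 62

SSE = 62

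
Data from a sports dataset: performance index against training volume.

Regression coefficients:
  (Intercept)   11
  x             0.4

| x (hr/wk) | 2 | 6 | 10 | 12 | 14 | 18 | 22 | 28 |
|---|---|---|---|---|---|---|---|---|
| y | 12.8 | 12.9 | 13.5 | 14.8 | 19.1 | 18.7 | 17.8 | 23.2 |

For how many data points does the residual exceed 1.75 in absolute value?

2

x=2: ŷ = 11 + 0.4·2 = 11.8; e = 12.8 − 11.8 = 1
x=6: ŷ = 11 + 0.4·6 = 13.4; e = 12.9 − 13.4 = -0.5
x=10: ŷ = 11 + 0.4·10 = 15; e = 13.5 − 15 = -1.5
x=12: ŷ = 11 + 0.4·12 = 15.8; e = 14.8 − 15.8 = -1
x=14: ŷ = 11 + 0.4·14 = 16.6; e = 19.1 − 16.6 = 2.5
x=18: ŷ = 11 + 0.4·18 = 18.2; e = 18.7 − 18.2 = 0.5
x=22: ŷ = 11 + 0.4·22 = 19.8; e = 17.8 − 19.8 = -2
x=28: ŷ = 11 + 0.4·28 = 22.2; e = 23.2 − 22.2 = 1
|e| > 1.75: x=14 (|e|=2.5), x=22 (|e|=2) → 2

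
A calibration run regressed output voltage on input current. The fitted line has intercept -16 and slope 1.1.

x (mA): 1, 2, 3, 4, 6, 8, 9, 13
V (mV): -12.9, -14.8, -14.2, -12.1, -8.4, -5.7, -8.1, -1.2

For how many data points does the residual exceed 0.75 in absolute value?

x=1: V̂ = -16 + 1.1·1 = -14.9; r = -12.9 − (-14.9) = 2
x=2: V̂ = -16 + 1.1·2 = -13.8; r = -14.8 − (-13.8) = -1
x=3: V̂ = -16 + 1.1·3 = -12.7; r = -14.2 − (-12.7) = -1.5
x=4: V̂ = -16 + 1.1·4 = -11.6; r = -12.1 − (-11.6) = -0.5
x=6: V̂ = -16 + 1.1·6 = -9.4; r = -8.4 − (-9.4) = 1
x=8: V̂ = -16 + 1.1·8 = -7.2; r = -5.7 − (-7.2) = 1.5
x=9: V̂ = -16 + 1.1·9 = -6.1; r = -8.1 − (-6.1) = -2
x=13: V̂ = -16 + 1.1·13 = -1.7; r = -1.2 − (-1.7) = 0.5
|r| > 0.75: x=1 (|r|=2), x=2 (|r|=1), x=3 (|r|=1.5), x=6 (|r|=1), x=8 (|r|=1.5), x=9 (|r|=2) → 6

6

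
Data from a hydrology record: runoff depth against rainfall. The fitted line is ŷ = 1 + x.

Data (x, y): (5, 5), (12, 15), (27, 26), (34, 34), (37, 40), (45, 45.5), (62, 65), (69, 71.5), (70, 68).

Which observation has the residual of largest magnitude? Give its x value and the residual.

x = 70, r = -3

x=5: ŷ = 1 + 5 = 6; r = 5 − 6 = -1
x=12: ŷ = 1 + 12 = 13; r = 15 − 13 = 2
x=27: ŷ = 1 + 27 = 28; r = 26 − 28 = -2
x=34: ŷ = 1 + 34 = 35; r = 34 − 35 = -1
x=37: ŷ = 1 + 37 = 38; r = 40 − 38 = 2
x=45: ŷ = 1 + 45 = 46; r = 45.5 − 46 = -0.5
x=62: ŷ = 1 + 62 = 63; r = 65 − 63 = 2
x=69: ŷ = 1 + 69 = 70; r = 71.5 − 70 = 1.5
x=70: ŷ = 1 + 70 = 71; r = 68 − 71 = -3
Largest |r| is 3 at x = 70, residual -3.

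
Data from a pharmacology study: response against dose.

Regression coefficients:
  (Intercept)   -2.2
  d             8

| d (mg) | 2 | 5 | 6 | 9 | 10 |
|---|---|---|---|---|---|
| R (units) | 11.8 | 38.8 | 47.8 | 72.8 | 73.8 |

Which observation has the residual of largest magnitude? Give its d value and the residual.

d = 10, e = -4

d=2: ŷ = -2.2 + 8·2 = 13.8; e = 11.8 − 13.8 = -2
d=5: ŷ = -2.2 + 8·5 = 37.8; e = 38.8 − 37.8 = 1
d=6: ŷ = -2.2 + 8·6 = 45.8; e = 47.8 − 45.8 = 2
d=9: ŷ = -2.2 + 8·9 = 69.8; e = 72.8 − 69.8 = 3
d=10: ŷ = -2.2 + 8·10 = 77.8; e = 73.8 − 77.8 = -4
Largest |e| is 4 at d = 10, residual -4.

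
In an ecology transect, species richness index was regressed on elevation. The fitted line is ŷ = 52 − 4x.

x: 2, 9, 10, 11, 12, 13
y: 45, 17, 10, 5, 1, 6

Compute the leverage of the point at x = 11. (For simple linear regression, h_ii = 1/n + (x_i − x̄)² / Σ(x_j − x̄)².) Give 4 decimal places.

h = 0.1957

x̄ = (2 + 9 + 10 + 11 + 12 + 13)/6 = 9.5
Σ(x − x̄)² = 56.25 + 0.25 + 0.25 + 2.25 + 6.25 + 12.25 = 77.5
h = 1/6 + (1.5)²/77.5 = 0.166667 + 0.0290323 = 0.1957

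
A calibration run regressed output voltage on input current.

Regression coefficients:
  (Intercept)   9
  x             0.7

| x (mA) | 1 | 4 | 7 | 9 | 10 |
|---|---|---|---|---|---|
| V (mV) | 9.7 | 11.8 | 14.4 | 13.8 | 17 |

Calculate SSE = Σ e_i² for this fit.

x=1: V̂ = 9 + 0.7·1 = 9.7; e = 9.7 − 9.7 = 0
x=4: V̂ = 9 + 0.7·4 = 11.8; e = 11.8 − 11.8 = 0
x=7: V̂ = 9 + 0.7·7 = 13.9; e = 14.4 − 13.9 = 0.5
x=9: V̂ = 9 + 0.7·9 = 15.3; e = 13.8 − 15.3 = -1.5
x=10: V̂ = 9 + 0.7·10 = 16; e = 17 − 16 = 1
SSE = 0 + 0 + 0.25 + 2.25 + 1 = 3.5

SSE = 3.5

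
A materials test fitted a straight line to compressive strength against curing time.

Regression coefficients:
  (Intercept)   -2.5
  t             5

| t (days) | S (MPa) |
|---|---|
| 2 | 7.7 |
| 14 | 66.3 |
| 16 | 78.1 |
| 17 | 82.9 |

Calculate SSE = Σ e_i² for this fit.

t=2: ŷ = -2.5 + 5·2 = 7.5; e = 7.7 − 7.5 = 0.2
t=14: ŷ = -2.5 + 5·14 = 67.5; e = 66.3 − 67.5 = -1.2
t=16: ŷ = -2.5 + 5·16 = 77.5; e = 78.1 − 77.5 = 0.6
t=17: ŷ = -2.5 + 5·17 = 82.5; e = 82.9 − 82.5 = 0.4
SSE = 0.04 + 1.44 + 0.36 + 0.16 = 2

SSE = 2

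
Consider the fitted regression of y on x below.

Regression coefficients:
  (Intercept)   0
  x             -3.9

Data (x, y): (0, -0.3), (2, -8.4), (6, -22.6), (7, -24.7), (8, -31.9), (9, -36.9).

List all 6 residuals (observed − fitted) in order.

x=0: ŷ = −3.9·0 = 0; e = -0.3 − 0 = -0.3
x=2: ŷ = −3.9·2 = -7.8; e = -8.4 − (-7.8) = -0.6
x=6: ŷ = −3.9·6 = -23.4; e = -22.6 − (-23.4) = 0.8
x=7: ŷ = −3.9·7 = -27.3; e = -24.7 − (-27.3) = 2.6
x=8: ŷ = −3.9·8 = -31.2; e = -31.9 − (-31.2) = -0.7
x=9: ŷ = −3.9·9 = -35.1; e = -36.9 − (-35.1) = -1.8

-0.3, -0.6, 0.8, 2.6, -0.7, -1.8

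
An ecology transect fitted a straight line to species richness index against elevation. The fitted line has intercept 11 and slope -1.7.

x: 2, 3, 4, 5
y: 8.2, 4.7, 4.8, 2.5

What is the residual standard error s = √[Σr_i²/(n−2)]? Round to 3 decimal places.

x=2: ŷ = 11 − 1.7·2 = 7.6; r = 8.2 − 7.6 = 0.6
x=3: ŷ = 11 − 1.7·3 = 5.9; r = 4.7 − 5.9 = -1.2
x=4: ŷ = 11 − 1.7·4 = 4.2; r = 4.8 − 4.2 = 0.6
x=5: ŷ = 11 − 1.7·5 = 2.5; r = 2.5 − 2.5 = 0
SSE = 0.36 + 1.44 + 0.36 + 0 = 2.16
s = √(2.16/2) = √1.08 ≈ 1.039

s = 1.039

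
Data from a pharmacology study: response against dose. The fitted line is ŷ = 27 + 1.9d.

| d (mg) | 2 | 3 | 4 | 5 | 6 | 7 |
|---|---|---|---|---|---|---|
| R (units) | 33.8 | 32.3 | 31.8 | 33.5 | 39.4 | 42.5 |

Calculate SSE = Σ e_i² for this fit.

d=2: ŷ = 27 + 1.9·2 = 30.8; e = 33.8 − 30.8 = 3
d=3: ŷ = 27 + 1.9·3 = 32.7; e = 32.3 − 32.7 = -0.4
d=4: ŷ = 27 + 1.9·4 = 34.6; e = 31.8 − 34.6 = -2.8
d=5: ŷ = 27 + 1.9·5 = 36.5; e = 33.5 − 36.5 = -3
d=6: ŷ = 27 + 1.9·6 = 38.4; e = 39.4 − 38.4 = 1
d=7: ŷ = 27 + 1.9·7 = 40.3; e = 42.5 − 40.3 = 2.2
SSE = 9 + 0.16 + 7.84 + 9 + 1 + 4.84 = 31.84

SSE = 31.84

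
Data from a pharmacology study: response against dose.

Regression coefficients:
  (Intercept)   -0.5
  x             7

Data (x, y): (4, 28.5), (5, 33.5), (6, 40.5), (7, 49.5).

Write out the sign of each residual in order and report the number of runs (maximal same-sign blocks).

3 runs

x=4: ŷ = -0.5 + 7·4 = 27.5; e = 28.5 − 27.5 = 1
x=5: ŷ = -0.5 + 7·5 = 34.5; e = 33.5 − 34.5 = -1
x=6: ŷ = -0.5 + 7·6 = 41.5; e = 40.5 − 41.5 = -1
x=7: ŷ = -0.5 + 7·7 = 48.5; e = 49.5 − 48.5 = 1
Signs: + − − +
Runs: +×1, −×2, +×1 → 3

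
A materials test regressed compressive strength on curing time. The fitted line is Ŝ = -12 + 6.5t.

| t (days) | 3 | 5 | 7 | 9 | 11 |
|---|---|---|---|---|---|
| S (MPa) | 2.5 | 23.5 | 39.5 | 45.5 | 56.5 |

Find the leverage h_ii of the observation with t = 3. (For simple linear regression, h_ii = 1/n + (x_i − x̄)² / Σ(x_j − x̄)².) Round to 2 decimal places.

h = 0.60

t̄ = (3 + 5 + 7 + 9 + 11)/5 = 7
Σ(t − t̄)² = 16 + 4 + 0 + 4 + 16 = 40
h = 1/5 + (-4)²/40 = 0.2 + 0.4 = 0.60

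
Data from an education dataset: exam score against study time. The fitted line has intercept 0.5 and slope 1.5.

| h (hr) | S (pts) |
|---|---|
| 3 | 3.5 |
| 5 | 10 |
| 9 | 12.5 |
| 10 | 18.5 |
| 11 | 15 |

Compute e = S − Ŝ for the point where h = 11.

Ŝ = 0.5 + 1.5·11 = 17
e = 15 − 17 = -2

e = -2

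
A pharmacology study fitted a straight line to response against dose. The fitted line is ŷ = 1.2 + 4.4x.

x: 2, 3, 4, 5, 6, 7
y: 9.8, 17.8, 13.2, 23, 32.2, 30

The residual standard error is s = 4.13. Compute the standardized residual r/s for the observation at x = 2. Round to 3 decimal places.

ŷ = 1.2 + 4.4·2 = 10
r = 9.8 − 10 = -0.2
r/s = -0.2 / 4.13 = -0.048

-0.048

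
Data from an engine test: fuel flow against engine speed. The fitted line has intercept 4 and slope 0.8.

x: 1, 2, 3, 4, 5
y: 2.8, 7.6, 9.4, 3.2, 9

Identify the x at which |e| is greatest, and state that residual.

x=1: ŷ = 4 + 0.8·1 = 4.8; e = 2.8 − 4.8 = -2
x=2: ŷ = 4 + 0.8·2 = 5.6; e = 7.6 − 5.6 = 2
x=3: ŷ = 4 + 0.8·3 = 6.4; e = 9.4 − 6.4 = 3
x=4: ŷ = 4 + 0.8·4 = 7.2; e = 3.2 − 7.2 = -4
x=5: ŷ = 4 + 0.8·5 = 8; e = 9 − 8 = 1
Largest |e| is 4 at x = 4, residual -4.

x = 4, e = -4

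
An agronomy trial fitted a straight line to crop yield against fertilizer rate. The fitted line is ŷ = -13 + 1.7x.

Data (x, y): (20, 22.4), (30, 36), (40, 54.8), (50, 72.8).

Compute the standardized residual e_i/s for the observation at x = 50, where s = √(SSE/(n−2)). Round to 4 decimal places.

x=20: ŷ = -13 + 1.7·20 = 21; e = 22.4 − 21 = 1.4
x=30: ŷ = -13 + 1.7·30 = 38; e = 36 − 38 = -2
x=40: ŷ = -13 + 1.7·40 = 55; e = 54.8 − 55 = -0.2
x=50: ŷ = -13 + 1.7·50 = 72; e = 72.8 − 72 = 0.8
SSE = 1.96 + 4 + 0.04 + 0.64 = 6.64
s = √(6.64/2) = 1.82209
e/s = 0.8 / 1.82209 = 0.4391

0.4391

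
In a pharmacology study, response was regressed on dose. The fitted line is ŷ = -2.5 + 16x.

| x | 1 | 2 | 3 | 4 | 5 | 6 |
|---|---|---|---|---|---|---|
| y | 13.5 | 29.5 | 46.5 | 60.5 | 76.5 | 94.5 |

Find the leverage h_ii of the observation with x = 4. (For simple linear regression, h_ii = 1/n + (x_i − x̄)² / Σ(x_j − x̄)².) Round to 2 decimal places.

h = 0.18

x̄ = (1 + 2 + 3 + 4 + 5 + 6)/6 = 3.5
Σ(x − x̄)² = 6.25 + 2.25 + 0.25 + 0.25 + 2.25 + 6.25 = 17.5
h = 1/6 + (0.5)²/17.5 = 0.166667 + 0.0142857 = 0.18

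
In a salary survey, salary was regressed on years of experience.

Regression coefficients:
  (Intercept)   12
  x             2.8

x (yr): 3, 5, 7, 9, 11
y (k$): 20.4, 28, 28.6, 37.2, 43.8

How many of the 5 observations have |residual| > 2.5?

1

x=3: ŷ = 12 + 2.8·3 = 20.4; e = 20.4 − 20.4 = 0
x=5: ŷ = 12 + 2.8·5 = 26; e = 28 − 26 = 2
x=7: ŷ = 12 + 2.8·7 = 31.6; e = 28.6 − 31.6 = -3
x=9: ŷ = 12 + 2.8·9 = 37.2; e = 37.2 − 37.2 = 0
x=11: ŷ = 12 + 2.8·11 = 42.8; e = 43.8 − 42.8 = 1
|e| > 2.5: x=7 (|e|=3) → 1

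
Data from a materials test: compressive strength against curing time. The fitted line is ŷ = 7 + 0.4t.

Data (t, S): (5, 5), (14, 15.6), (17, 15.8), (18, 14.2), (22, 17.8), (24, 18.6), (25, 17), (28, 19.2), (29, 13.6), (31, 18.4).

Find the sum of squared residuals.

SSE = 64

t=5: ŷ = 7 + 0.4·5 = 9; r = 5 − 9 = -4
t=14: ŷ = 7 + 0.4·14 = 12.6; r = 15.6 − 12.6 = 3
t=17: ŷ = 7 + 0.4·17 = 13.8; r = 15.8 − 13.8 = 2
t=18: ŷ = 7 + 0.4·18 = 14.2; r = 14.2 − 14.2 = 0
t=22: ŷ = 7 + 0.4·22 = 15.8; r = 17.8 − 15.8 = 2
t=24: ŷ = 7 + 0.4·24 = 16.6; r = 18.6 − 16.6 = 2
t=25: ŷ = 7 + 0.4·25 = 17; r = 17 − 17 = 0
t=28: ŷ = 7 + 0.4·28 = 18.2; r = 19.2 − 18.2 = 1
t=29: ŷ = 7 + 0.4·29 = 18.6; r = 13.6 − 18.6 = -5
t=31: ŷ = 7 + 0.4·31 = 19.4; r = 18.4 − 19.4 = -1
SSE = 16 + 9 + 4 + 0 + 4 + 4 + 0 + 1 + 25 + 1 = 64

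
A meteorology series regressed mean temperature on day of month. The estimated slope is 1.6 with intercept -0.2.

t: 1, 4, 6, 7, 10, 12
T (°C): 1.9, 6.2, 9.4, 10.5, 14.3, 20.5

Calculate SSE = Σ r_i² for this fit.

t=1: ŷ = -0.2 + 1.6·1 = 1.4; r = 1.9 − 1.4 = 0.5
t=4: ŷ = -0.2 + 1.6·4 = 6.2; r = 6.2 − 6.2 = 0
t=6: ŷ = -0.2 + 1.6·6 = 9.4; r = 9.4 − 9.4 = 0
t=7: ŷ = -0.2 + 1.6·7 = 11; r = 10.5 − 11 = -0.5
t=10: ŷ = -0.2 + 1.6·10 = 15.8; r = 14.3 − 15.8 = -1.5
t=12: ŷ = -0.2 + 1.6·12 = 19; r = 20.5 − 19 = 1.5
SSE = 0.25 + 0 + 0 + 0.25 + 2.25 + 2.25 = 5

SSE = 5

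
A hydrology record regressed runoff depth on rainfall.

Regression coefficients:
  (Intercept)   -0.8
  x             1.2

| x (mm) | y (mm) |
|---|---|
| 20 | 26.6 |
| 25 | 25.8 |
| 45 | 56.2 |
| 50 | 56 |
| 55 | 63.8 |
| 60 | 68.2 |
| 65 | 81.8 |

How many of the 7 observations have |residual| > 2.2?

6

x=20: ŷ = -0.8 + 1.2·20 = 23.2; r = 26.6 − 23.2 = 3.4
x=25: ŷ = -0.8 + 1.2·25 = 29.2; r = 25.8 − 29.2 = -3.4
x=45: ŷ = -0.8 + 1.2·45 = 53.2; r = 56.2 − 53.2 = 3
x=50: ŷ = -0.8 + 1.2·50 = 59.2; r = 56 − 59.2 = -3.2
x=55: ŷ = -0.8 + 1.2·55 = 65.2; r = 63.8 − 65.2 = -1.4
x=60: ŷ = -0.8 + 1.2·60 = 71.2; r = 68.2 − 71.2 = -3
x=65: ŷ = -0.8 + 1.2·65 = 77.2; r = 81.8 − 77.2 = 4.6
|r| > 2.2: x=20 (|r|=3.4), x=25 (|r|=3.4), x=45 (|r|=3), x=50 (|r|=3.2), x=60 (|r|=3), x=65 (|r|=4.6) → 6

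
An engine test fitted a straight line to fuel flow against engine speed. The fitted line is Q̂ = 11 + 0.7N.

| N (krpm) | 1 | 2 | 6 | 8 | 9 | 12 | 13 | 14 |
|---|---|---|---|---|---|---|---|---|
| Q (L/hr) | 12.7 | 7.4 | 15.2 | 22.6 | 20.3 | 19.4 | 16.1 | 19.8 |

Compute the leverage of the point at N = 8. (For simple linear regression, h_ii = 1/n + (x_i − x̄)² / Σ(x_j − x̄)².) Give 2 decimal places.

h = 0.13

N̄ = (1 + 2 + 6 + 8 + 9 + 12 + 13 + 14)/8 = 8.125
Σ(N − N̄)² = 50.7656 + 37.5156 + 4.51562 + 0.015625 + 0.765625 + 15.0156 + 23.7656 + 34.5156 = 166.875
h = 1/8 + (-0.125)²/166.875 = 0.125 + 9.3633e-05 = 0.13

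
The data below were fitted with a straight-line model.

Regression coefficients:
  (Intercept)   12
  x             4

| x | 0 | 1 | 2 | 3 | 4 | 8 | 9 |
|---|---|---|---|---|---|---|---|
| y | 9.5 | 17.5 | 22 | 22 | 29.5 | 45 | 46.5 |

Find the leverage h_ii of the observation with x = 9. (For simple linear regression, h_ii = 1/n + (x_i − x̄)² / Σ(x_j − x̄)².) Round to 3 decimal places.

x̄ = (0 + 1 + 2 + 3 + 4 + 8 + 9)/7 = 3.85714
Σ(x − x̄)² = 14.8776 + 8.16327 + 3.44898 + 0.734694 + 0.0204082 + 17.1633 + 26.449 = 70.8571
h = 1/7 + (5.14286)²/70.8571 = 0.142857 + 0.373272 = 0.516

h = 0.516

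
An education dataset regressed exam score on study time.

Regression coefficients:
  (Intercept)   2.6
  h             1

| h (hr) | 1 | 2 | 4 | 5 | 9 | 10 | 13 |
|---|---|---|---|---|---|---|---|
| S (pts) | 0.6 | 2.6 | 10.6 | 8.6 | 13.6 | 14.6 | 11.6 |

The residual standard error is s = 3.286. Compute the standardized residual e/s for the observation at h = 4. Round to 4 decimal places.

1.2173

ŷ = 2.6 + 4 = 6.6
e = 10.6 − 6.6 = 4
e/s = 4 / 3.286 = 1.2173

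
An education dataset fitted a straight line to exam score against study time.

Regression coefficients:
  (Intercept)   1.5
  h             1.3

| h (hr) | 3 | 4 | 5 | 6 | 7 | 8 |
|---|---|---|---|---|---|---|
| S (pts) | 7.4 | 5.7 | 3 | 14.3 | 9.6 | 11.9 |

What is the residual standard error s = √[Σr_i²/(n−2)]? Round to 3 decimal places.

s = 3.742

h=3: Ŝ = 1.5 + 1.3·3 = 5.4; r = 7.4 − 5.4 = 2
h=4: Ŝ = 1.5 + 1.3·4 = 6.7; r = 5.7 − 6.7 = -1
h=5: Ŝ = 1.5 + 1.3·5 = 8; r = 3 − 8 = -5
h=6: Ŝ = 1.5 + 1.3·6 = 9.3; r = 14.3 − 9.3 = 5
h=7: Ŝ = 1.5 + 1.3·7 = 10.6; r = 9.6 − 10.6 = -1
h=8: Ŝ = 1.5 + 1.3·8 = 11.9; r = 11.9 − 11.9 = 0
SSE = 4 + 1 + 25 + 25 + 1 + 0 = 56
s = √(56/4) = √14 ≈ 3.742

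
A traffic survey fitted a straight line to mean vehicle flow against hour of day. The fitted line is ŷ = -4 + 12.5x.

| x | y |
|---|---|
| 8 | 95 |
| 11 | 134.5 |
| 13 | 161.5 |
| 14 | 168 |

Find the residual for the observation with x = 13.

e = 3

ŷ = -4 + 12.5·13 = 158.5
e = 161.5 − 158.5 = 3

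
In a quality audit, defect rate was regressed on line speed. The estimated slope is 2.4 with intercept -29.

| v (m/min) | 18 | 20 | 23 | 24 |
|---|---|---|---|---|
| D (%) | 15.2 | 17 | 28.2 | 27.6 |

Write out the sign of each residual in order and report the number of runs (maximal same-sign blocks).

v=18: D̂ = -29 + 2.4·18 = 14.2; r = 15.2 − 14.2 = 1
v=20: D̂ = -29 + 2.4·20 = 19; r = 17 − 19 = -2
v=23: D̂ = -29 + 2.4·23 = 26.2; r = 28.2 − 26.2 = 2
v=24: D̂ = -29 + 2.4·24 = 28.6; r = 27.6 − 28.6 = -1
Signs: + − + −
Runs: +×1, −×1, +×1, −×1 → 4

4 runs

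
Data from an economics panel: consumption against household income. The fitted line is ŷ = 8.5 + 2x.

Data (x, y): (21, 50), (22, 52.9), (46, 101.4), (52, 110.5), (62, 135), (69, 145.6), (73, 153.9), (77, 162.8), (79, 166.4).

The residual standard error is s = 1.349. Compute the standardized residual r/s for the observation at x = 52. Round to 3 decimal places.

-1.483

ŷ = 8.5 + 2·52 = 112.5
r = 110.5 − 112.5 = -2
r/s = -2 / 1.349 = -1.483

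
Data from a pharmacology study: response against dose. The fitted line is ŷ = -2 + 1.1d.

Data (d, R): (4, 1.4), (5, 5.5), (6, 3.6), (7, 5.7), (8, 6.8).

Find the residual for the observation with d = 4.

ŷ = -2 + 1.1·4 = 2.4
e = 1.4 − 2.4 = -1

e = -1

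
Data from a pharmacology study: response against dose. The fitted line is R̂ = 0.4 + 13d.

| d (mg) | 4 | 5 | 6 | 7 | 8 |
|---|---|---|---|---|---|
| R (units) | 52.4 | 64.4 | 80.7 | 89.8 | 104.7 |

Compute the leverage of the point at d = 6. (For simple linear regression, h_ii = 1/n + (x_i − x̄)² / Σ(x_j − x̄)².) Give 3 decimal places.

d̄ = (4 + 5 + 6 + 7 + 8)/5 = 6
Σ(d − d̄)² = 4 + 1 + 0 + 1 + 4 = 10
h = 1/5 + (0)²/10 = 0.2 + 0 = 0.200

h = 0.200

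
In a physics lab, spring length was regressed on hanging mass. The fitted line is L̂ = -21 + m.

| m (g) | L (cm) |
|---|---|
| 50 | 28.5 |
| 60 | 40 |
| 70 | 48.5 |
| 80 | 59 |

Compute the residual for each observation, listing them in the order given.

m=50: L̂ = -21 + 50 = 29; r = 28.5 − 29 = -0.5
m=60: L̂ = -21 + 60 = 39; r = 40 − 39 = 1
m=70: L̂ = -21 + 70 = 49; r = 48.5 − 49 = -0.5
m=80: L̂ = -21 + 80 = 59; r = 59 − 59 = 0

-0.5, 1, -0.5, 0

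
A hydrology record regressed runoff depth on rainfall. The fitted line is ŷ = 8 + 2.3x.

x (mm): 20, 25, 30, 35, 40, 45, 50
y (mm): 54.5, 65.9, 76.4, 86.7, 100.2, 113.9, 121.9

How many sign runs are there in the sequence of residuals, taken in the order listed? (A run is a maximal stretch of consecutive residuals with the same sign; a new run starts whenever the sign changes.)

x=20: ŷ = 8 + 2.3·20 = 54; e = 54.5 − 54 = 0.5
x=25: ŷ = 8 + 2.3·25 = 65.5; e = 65.9 − 65.5 = 0.4
x=30: ŷ = 8 + 2.3·30 = 77; e = 76.4 − 77 = -0.6
x=35: ŷ = 8 + 2.3·35 = 88.5; e = 86.7 − 88.5 = -1.8
x=40: ŷ = 8 + 2.3·40 = 100; e = 100.2 − 100 = 0.2
x=45: ŷ = 8 + 2.3·45 = 111.5; e = 113.9 − 111.5 = 2.4
x=50: ŷ = 8 + 2.3·50 = 123; e = 121.9 − 123 = -1.1
Signs: + + − − + + −
Runs: +×2, −×2, +×2, −×1 → 4

4 runs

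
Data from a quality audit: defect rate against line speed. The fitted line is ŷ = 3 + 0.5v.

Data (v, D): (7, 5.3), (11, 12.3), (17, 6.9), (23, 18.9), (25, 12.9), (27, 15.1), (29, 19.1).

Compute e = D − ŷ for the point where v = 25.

e = -2.6

ŷ = 3 + 0.5·25 = 15.5
e = 12.9 − 15.5 = -2.6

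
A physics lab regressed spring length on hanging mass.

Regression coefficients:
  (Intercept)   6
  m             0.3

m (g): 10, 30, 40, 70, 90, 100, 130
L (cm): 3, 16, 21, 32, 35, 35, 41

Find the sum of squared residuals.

m=10: ŷ = 6 + 0.3·10 = 9; r = 3 − 9 = -6
m=30: ŷ = 6 + 0.3·30 = 15; r = 16 − 15 = 1
m=40: ŷ = 6 + 0.3·40 = 18; r = 21 − 18 = 3
m=70: ŷ = 6 + 0.3·70 = 27; r = 32 − 27 = 5
m=90: ŷ = 6 + 0.3·90 = 33; r = 35 − 33 = 2
m=100: ŷ = 6 + 0.3·100 = 36; r = 35 − 36 = -1
m=130: ŷ = 6 + 0.3·130 = 45; r = 41 − 45 = -4
SSE = 36 + 1 + 9 + 25 + 4 + 1 + 16 = 92

SSE = 92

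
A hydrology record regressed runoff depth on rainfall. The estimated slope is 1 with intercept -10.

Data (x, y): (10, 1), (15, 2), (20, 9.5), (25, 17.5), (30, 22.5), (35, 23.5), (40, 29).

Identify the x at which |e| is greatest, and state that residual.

x=10: ŷ = -10 + 10 = 0; e = 1 − 0 = 1
x=15: ŷ = -10 + 15 = 5; e = 2 − 5 = -3
x=20: ŷ = -10 + 20 = 10; e = 9.5 − 10 = -0.5
x=25: ŷ = -10 + 25 = 15; e = 17.5 − 15 = 2.5
x=30: ŷ = -10 + 30 = 20; e = 22.5 − 20 = 2.5
x=35: ŷ = -10 + 35 = 25; e = 23.5 − 25 = -1.5
x=40: ŷ = -10 + 40 = 30; e = 29 − 30 = -1
Largest |e| is 3 at x = 15, residual -3.

x = 15, e = -3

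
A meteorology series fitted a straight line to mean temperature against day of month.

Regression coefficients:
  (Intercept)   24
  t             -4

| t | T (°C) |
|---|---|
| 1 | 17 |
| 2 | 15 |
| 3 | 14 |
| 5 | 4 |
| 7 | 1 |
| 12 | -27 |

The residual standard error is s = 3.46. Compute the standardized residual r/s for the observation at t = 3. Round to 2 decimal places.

T̂ = 24 − 4·3 = 12
r = 14 − 12 = 2
r/s = 2 / 3.46 = 0.58

0.58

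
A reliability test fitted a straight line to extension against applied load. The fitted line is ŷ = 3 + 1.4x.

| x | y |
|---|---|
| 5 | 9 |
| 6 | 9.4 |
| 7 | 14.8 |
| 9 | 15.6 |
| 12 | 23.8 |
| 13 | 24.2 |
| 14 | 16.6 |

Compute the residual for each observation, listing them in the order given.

-1, -2, 2, 0, 4, 3, -6

x=5: ŷ = 3 + 1.4·5 = 10; e = 9 − 10 = -1
x=6: ŷ = 3 + 1.4·6 = 11.4; e = 9.4 − 11.4 = -2
x=7: ŷ = 3 + 1.4·7 = 12.8; e = 14.8 − 12.8 = 2
x=9: ŷ = 3 + 1.4·9 = 15.6; e = 15.6 − 15.6 = 0
x=12: ŷ = 3 + 1.4·12 = 19.8; e = 23.8 − 19.8 = 4
x=13: ŷ = 3 + 1.4·13 = 21.2; e = 24.2 − 21.2 = 3
x=14: ŷ = 3 + 1.4·14 = 22.6; e = 16.6 − 22.6 = -6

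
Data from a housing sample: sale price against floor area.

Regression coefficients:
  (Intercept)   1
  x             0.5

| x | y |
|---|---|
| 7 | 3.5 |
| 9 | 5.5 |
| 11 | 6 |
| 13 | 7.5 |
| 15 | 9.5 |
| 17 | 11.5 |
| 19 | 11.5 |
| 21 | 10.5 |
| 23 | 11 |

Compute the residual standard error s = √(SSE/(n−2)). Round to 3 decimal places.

s = 1.225

x=7: ŷ = 1 + 0.5·7 = 4.5; e = 3.5 − 4.5 = -1
x=9: ŷ = 1 + 0.5·9 = 5.5; e = 5.5 − 5.5 = 0
x=11: ŷ = 1 + 0.5·11 = 6.5; e = 6 − 6.5 = -0.5
x=13: ŷ = 1 + 0.5·13 = 7.5; e = 7.5 − 7.5 = 0
x=15: ŷ = 1 + 0.5·15 = 8.5; e = 9.5 − 8.5 = 1
x=17: ŷ = 1 + 0.5·17 = 9.5; e = 11.5 − 9.5 = 2
x=19: ŷ = 1 + 0.5·19 = 10.5; e = 11.5 − 10.5 = 1
x=21: ŷ = 1 + 0.5·21 = 11.5; e = 10.5 − 11.5 = -1
x=23: ŷ = 1 + 0.5·23 = 12.5; e = 11 − 12.5 = -1.5
SSE = 1 + 0 + 0.25 + 0 + 1 + 4 + 1 + 1 + 2.25 = 10.5
s = √(10.5/7) = √1.5 ≈ 1.225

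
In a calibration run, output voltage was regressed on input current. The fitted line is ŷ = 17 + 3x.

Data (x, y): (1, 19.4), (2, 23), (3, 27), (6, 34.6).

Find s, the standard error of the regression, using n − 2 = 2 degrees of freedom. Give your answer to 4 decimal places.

x=1: ŷ = 17 + 3·1 = 20; r = 19.4 − 20 = -0.6
x=2: ŷ = 17 + 3·2 = 23; r = 23 − 23 = 0
x=3: ŷ = 17 + 3·3 = 26; r = 27 − 26 = 1
x=6: ŷ = 17 + 3·6 = 35; r = 34.6 − 35 = -0.4
SSE = 0.36 + 0 + 1 + 0.16 = 1.52
s = √(1.52/2) = √0.76 ≈ 0.8718

s = 0.8718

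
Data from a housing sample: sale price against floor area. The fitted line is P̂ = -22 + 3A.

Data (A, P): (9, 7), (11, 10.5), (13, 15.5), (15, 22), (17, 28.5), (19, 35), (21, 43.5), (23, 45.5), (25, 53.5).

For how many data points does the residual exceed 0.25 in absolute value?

A=9: P̂ = -22 + 3·9 = 5; r = 7 − 5 = 2
A=11: P̂ = -22 + 3·11 = 11; r = 10.5 − 11 = -0.5
A=13: P̂ = -22 + 3·13 = 17; r = 15.5 − 17 = -1.5
A=15: P̂ = -22 + 3·15 = 23; r = 22 − 23 = -1
A=17: P̂ = -22 + 3·17 = 29; r = 28.5 − 29 = -0.5
A=19: P̂ = -22 + 3·19 = 35; r = 35 − 35 = 0
A=21: P̂ = -22 + 3·21 = 41; r = 43.5 − 41 = 2.5
A=23: P̂ = -22 + 3·23 = 47; r = 45.5 − 47 = -1.5
A=25: P̂ = -22 + 3·25 = 53; r = 53.5 − 53 = 0.5
|r| > 0.25: A=9 (|r|=2), A=11 (|r|=0.5), A=13 (|r|=1.5), A=15 (|r|=1), A=17 (|r|=0.5), A=21 (|r|=2.5), A=23 (|r|=1.5), A=25 (|r|=0.5) → 8

8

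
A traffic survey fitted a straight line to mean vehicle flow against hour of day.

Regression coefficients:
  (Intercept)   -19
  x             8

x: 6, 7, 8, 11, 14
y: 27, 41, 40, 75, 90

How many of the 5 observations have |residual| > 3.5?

x=6: ŷ = -19 + 8·6 = 29; r = 27 − 29 = -2
x=7: ŷ = -19 + 8·7 = 37; r = 41 − 37 = 4
x=8: ŷ = -19 + 8·8 = 45; r = 40 − 45 = -5
x=11: ŷ = -19 + 8·11 = 69; r = 75 − 69 = 6
x=14: ŷ = -19 + 8·14 = 93; r = 90 − 93 = -3
|r| > 3.5: x=7 (|r|=4), x=8 (|r|=5), x=11 (|r|=6) → 3

3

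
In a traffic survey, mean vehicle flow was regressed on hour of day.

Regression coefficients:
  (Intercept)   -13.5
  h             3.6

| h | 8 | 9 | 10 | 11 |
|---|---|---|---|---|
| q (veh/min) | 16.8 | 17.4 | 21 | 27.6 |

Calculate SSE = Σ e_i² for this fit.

h=8: q̂ = -13.5 + 3.6·8 = 15.3; e = 16.8 − 15.3 = 1.5
h=9: q̂ = -13.5 + 3.6·9 = 18.9; e = 17.4 − 18.9 = -1.5
h=10: q̂ = -13.5 + 3.6·10 = 22.5; e = 21 − 22.5 = -1.5
h=11: q̂ = -13.5 + 3.6·11 = 26.1; e = 27.6 − 26.1 = 1.5
SSE = 2.25 + 2.25 + 2.25 + 2.25 = 9

SSE = 9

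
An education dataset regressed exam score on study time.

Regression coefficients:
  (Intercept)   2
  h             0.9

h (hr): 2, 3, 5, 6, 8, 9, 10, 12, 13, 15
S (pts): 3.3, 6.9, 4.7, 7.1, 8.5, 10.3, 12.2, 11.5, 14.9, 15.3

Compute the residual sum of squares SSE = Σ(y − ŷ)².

SSE = 13.56

h=2: Ŝ = 2 + 0.9·2 = 3.8; e = 3.3 − 3.8 = -0.5
h=3: Ŝ = 2 + 0.9·3 = 4.7; e = 6.9 − 4.7 = 2.2
h=5: Ŝ = 2 + 0.9·5 = 6.5; e = 4.7 − 6.5 = -1.8
h=6: Ŝ = 2 + 0.9·6 = 7.4; e = 7.1 − 7.4 = -0.3
h=8: Ŝ = 2 + 0.9·8 = 9.2; e = 8.5 − 9.2 = -0.7
h=9: Ŝ = 2 + 0.9·9 = 10.1; e = 10.3 − 10.1 = 0.2
h=10: Ŝ = 2 + 0.9·10 = 11; e = 12.2 − 11 = 1.2
h=12: Ŝ = 2 + 0.9·12 = 12.8; e = 11.5 − 12.8 = -1.3
h=13: Ŝ = 2 + 0.9·13 = 13.7; e = 14.9 − 13.7 = 1.2
h=15: Ŝ = 2 + 0.9·15 = 15.5; e = 15.3 − 15.5 = -0.2
SSE = 0.25 + 4.84 + 3.24 + 0.09 + 0.49 + 0.04 + 1.44 + 1.69 + 1.44 + 0.04 = 13.56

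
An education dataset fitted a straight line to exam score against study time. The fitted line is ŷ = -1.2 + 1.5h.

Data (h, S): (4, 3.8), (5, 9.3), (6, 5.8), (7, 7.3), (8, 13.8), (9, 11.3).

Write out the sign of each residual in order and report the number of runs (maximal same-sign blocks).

5 runs

h=4: ŷ = -1.2 + 1.5·4 = 4.8; e = 3.8 − 4.8 = -1
h=5: ŷ = -1.2 + 1.5·5 = 6.3; e = 9.3 − 6.3 = 3
h=6: ŷ = -1.2 + 1.5·6 = 7.8; e = 5.8 − 7.8 = -2
h=7: ŷ = -1.2 + 1.5·7 = 9.3; e = 7.3 − 9.3 = -2
h=8: ŷ = -1.2 + 1.5·8 = 10.8; e = 13.8 − 10.8 = 3
h=9: ŷ = -1.2 + 1.5·9 = 12.3; e = 11.3 − 12.3 = -1
Signs: − + − − + −
Runs: −×1, +×1, −×2, +×1, −×1 → 5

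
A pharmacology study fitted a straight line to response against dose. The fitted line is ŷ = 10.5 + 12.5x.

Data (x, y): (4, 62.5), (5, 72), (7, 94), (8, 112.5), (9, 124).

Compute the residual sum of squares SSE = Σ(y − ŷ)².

x=4: ŷ = 10.5 + 12.5·4 = 60.5; r = 62.5 − 60.5 = 2
x=5: ŷ = 10.5 + 12.5·5 = 73; r = 72 − 73 = -1
x=7: ŷ = 10.5 + 12.5·7 = 98; r = 94 − 98 = -4
x=8: ŷ = 10.5 + 12.5·8 = 110.5; r = 112.5 − 110.5 = 2
x=9: ŷ = 10.5 + 12.5·9 = 123; r = 124 − 123 = 1
SSE = 4 + 1 + 16 + 4 + 1 = 26

SSE = 26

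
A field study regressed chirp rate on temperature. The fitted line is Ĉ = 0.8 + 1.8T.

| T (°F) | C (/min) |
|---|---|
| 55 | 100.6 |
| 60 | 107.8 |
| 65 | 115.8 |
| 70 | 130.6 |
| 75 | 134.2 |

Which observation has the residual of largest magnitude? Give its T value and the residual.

T=55: Ĉ = 0.8 + 1.8·55 = 99.8; e = 100.6 − 99.8 = 0.8
T=60: Ĉ = 0.8 + 1.8·60 = 108.8; e = 107.8 − 108.8 = -1
T=65: Ĉ = 0.8 + 1.8·65 = 117.8; e = 115.8 − 117.8 = -2
T=70: Ĉ = 0.8 + 1.8·70 = 126.8; e = 130.6 − 126.8 = 3.8
T=75: Ĉ = 0.8 + 1.8·75 = 135.8; e = 134.2 − 135.8 = -1.6
Largest |e| is 3.8 at T = 70, residual 3.8.

T = 70, e = 3.8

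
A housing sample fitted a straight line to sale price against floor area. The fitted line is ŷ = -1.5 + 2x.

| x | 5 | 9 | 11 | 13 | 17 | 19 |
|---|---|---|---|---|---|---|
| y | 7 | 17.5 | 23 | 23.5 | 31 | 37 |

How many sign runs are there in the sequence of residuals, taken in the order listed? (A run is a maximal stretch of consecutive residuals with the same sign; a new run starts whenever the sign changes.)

x=5: ŷ = -1.5 + 2·5 = 8.5; e = 7 − 8.5 = -1.5
x=9: ŷ = -1.5 + 2·9 = 16.5; e = 17.5 − 16.5 = 1
x=11: ŷ = -1.5 + 2·11 = 20.5; e = 23 − 20.5 = 2.5
x=13: ŷ = -1.5 + 2·13 = 24.5; e = 23.5 − 24.5 = -1
x=17: ŷ = -1.5 + 2·17 = 32.5; e = 31 − 32.5 = -1.5
x=19: ŷ = -1.5 + 2·19 = 36.5; e = 37 − 36.5 = 0.5
Signs: − + + − − +
Runs: −×1, +×2, −×2, +×1 → 4

4 runs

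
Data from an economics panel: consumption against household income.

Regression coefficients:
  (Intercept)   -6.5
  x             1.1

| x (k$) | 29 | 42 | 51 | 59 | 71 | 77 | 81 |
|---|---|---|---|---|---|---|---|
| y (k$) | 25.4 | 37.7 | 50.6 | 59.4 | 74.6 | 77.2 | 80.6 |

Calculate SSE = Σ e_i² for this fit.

x=29: ŷ = -6.5 + 1.1·29 = 25.4; e = 25.4 − 25.4 = 0
x=42: ŷ = -6.5 + 1.1·42 = 39.7; e = 37.7 − 39.7 = -2
x=51: ŷ = -6.5 + 1.1·51 = 49.6; e = 50.6 − 49.6 = 1
x=59: ŷ = -6.5 + 1.1·59 = 58.4; e = 59.4 − 58.4 = 1
x=71: ŷ = -6.5 + 1.1·71 = 71.6; e = 74.6 − 71.6 = 3
x=77: ŷ = -6.5 + 1.1·77 = 78.2; e = 77.2 − 78.2 = -1
x=81: ŷ = -6.5 + 1.1·81 = 82.6; e = 80.6 − 82.6 = -2
SSE = 0 + 4 + 1 + 1 + 9 + 1 + 4 = 20

SSE = 20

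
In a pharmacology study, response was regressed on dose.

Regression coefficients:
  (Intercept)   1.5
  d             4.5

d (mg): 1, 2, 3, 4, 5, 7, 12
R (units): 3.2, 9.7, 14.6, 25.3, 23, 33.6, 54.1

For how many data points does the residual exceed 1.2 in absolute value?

d=1: R̂ = 1.5 + 4.5·1 = 6; e = 3.2 − 6 = -2.8
d=2: R̂ = 1.5 + 4.5·2 = 10.5; e = 9.7 − 10.5 = -0.8
d=3: R̂ = 1.5 + 4.5·3 = 15; e = 14.6 − 15 = -0.4
d=4: R̂ = 1.5 + 4.5·4 = 19.5; e = 25.3 − 19.5 = 5.8
d=5: R̂ = 1.5 + 4.5·5 = 24; e = 23 − 24 = -1
d=7: R̂ = 1.5 + 4.5·7 = 33; e = 33.6 − 33 = 0.6
d=12: R̂ = 1.5 + 4.5·12 = 55.5; e = 54.1 − 55.5 = -1.4
|e| > 1.2: d=1 (|e|=2.8), d=4 (|e|=5.8), d=12 (|e|=1.4) → 3

3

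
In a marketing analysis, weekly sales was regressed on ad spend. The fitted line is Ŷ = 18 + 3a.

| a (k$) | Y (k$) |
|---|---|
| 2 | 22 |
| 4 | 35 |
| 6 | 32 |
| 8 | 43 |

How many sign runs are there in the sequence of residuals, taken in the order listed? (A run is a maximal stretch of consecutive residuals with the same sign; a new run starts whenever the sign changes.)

4 runs

a=2: Ŷ = 18 + 3·2 = 24; r = 22 − 24 = -2
a=4: Ŷ = 18 + 3·4 = 30; r = 35 − 30 = 5
a=6: Ŷ = 18 + 3·6 = 36; r = 32 − 36 = -4
a=8: Ŷ = 18 + 3·8 = 42; r = 43 − 42 = 1
Signs: − + − +
Runs: −×1, +×1, −×1, +×1 → 4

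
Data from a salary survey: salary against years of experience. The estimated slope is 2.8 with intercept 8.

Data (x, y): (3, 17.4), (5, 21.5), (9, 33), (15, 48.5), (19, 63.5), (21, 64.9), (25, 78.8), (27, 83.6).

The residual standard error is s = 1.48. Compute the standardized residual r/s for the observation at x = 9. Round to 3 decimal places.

-0.135

ŷ = 8 + 2.8·9 = 33.2
r = 33 − 33.2 = -0.2
r/s = -0.2 / 1.48 = -0.135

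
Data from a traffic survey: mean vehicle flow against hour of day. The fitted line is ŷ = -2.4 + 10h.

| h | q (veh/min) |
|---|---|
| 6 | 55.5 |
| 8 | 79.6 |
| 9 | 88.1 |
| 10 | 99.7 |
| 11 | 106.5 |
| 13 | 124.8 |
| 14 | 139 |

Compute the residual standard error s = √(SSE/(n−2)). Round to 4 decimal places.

s = 2.1945

h=6: ŷ = -2.4 + 10·6 = 57.6; r = 55.5 − 57.6 = -2.1
h=8: ŷ = -2.4 + 10·8 = 77.6; r = 79.6 − 77.6 = 2
h=9: ŷ = -2.4 + 10·9 = 87.6; r = 88.1 − 87.6 = 0.5
h=10: ŷ = -2.4 + 10·10 = 97.6; r = 99.7 − 97.6 = 2.1
h=11: ŷ = -2.4 + 10·11 = 107.6; r = 106.5 − 107.6 = -1.1
h=13: ŷ = -2.4 + 10·13 = 127.6; r = 124.8 − 127.6 = -2.8
h=14: ŷ = -2.4 + 10·14 = 137.6; r = 139 − 137.6 = 1.4
SSE = 4.41 + 4 + 0.25 + 4.41 + 1.21 + 7.84 + 1.96 = 24.08
s = √(24.08/5) = √4.816 ≈ 2.1945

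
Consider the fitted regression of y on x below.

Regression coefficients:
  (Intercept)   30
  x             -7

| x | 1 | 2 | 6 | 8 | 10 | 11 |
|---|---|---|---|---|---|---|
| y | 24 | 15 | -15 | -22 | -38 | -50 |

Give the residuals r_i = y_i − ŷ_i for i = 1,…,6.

x=1: ŷ = 30 − 7·1 = 23; r = 24 − 23 = 1
x=2: ŷ = 30 − 7·2 = 16; r = 15 − 16 = -1
x=6: ŷ = 30 − 7·6 = -12; r = -15 − (-12) = -3
x=8: ŷ = 30 − 7·8 = -26; r = -22 − (-26) = 4
x=10: ŷ = 30 − 7·10 = -40; r = -38 − (-40) = 2
x=11: ŷ = 30 − 7·11 = -47; r = -50 − (-47) = -3

1, -1, -3, 4, 2, -3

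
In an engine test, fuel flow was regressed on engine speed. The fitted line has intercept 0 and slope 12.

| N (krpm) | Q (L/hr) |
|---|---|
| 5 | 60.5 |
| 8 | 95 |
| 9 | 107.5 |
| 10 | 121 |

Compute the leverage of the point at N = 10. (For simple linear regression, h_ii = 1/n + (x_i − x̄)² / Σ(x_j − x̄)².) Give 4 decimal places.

h = 0.5357

N̄ = (5 + 8 + 9 + 10)/4 = 8
Σ(N − N̄)² = 9 + 0 + 1 + 4 = 14
h = 1/4 + (2)²/14 = 0.25 + 0.285714 = 0.5357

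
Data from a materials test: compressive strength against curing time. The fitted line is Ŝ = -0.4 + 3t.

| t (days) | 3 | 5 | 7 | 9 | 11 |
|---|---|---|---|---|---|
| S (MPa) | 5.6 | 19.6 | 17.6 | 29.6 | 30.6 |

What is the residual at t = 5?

r = 5

Ŝ = -0.4 + 3·5 = 14.6
r = 19.6 − 14.6 = 5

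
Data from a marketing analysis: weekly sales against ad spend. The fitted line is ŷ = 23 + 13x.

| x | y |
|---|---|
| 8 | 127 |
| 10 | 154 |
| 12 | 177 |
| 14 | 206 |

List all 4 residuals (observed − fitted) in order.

x=8: ŷ = 23 + 13·8 = 127; r = 127 − 127 = 0
x=10: ŷ = 23 + 13·10 = 153; r = 154 − 153 = 1
x=12: ŷ = 23 + 13·12 = 179; r = 177 − 179 = -2
x=14: ŷ = 23 + 13·14 = 205; r = 206 − 205 = 1

0, 1, -2, 1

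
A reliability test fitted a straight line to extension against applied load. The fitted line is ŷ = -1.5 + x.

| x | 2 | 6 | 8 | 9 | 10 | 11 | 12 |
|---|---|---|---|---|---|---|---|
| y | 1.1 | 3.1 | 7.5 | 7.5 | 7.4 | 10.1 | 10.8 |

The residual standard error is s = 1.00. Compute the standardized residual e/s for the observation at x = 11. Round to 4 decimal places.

0.6000

ŷ = -1.5 + 11 = 9.5
e = 10.1 − 9.5 = 0.6
e/s = 0.6 / 1.00 = 0.6000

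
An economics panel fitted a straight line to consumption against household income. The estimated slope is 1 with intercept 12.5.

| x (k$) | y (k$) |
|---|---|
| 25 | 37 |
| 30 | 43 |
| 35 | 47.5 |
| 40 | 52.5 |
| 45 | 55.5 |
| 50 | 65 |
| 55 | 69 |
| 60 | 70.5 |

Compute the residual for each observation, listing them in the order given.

x=25: ŷ = 12.5 + 25 = 37.5; e = 37 − 37.5 = -0.5
x=30: ŷ = 12.5 + 30 = 42.5; e = 43 − 42.5 = 0.5
x=35: ŷ = 12.5 + 35 = 47.5; e = 47.5 − 47.5 = 0
x=40: ŷ = 12.5 + 40 = 52.5; e = 52.5 − 52.5 = 0
x=45: ŷ = 12.5 + 45 = 57.5; e = 55.5 − 57.5 = -2
x=50: ŷ = 12.5 + 50 = 62.5; e = 65 − 62.5 = 2.5
x=55: ŷ = 12.5 + 55 = 67.5; e = 69 − 67.5 = 1.5
x=60: ŷ = 12.5 + 60 = 72.5; e = 70.5 − 72.5 = -2

-0.5, 0.5, 0, 0, -2, 2.5, 1.5, -2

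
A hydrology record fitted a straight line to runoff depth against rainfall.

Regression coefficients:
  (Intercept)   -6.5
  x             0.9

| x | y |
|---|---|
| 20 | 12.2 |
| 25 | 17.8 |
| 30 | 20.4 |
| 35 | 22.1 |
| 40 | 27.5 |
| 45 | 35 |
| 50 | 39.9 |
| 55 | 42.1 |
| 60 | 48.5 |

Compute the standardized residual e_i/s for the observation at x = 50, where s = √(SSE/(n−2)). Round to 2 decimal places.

x=20: ŷ = -6.5 + 0.9·20 = 11.5; e = 12.2 − 11.5 = 0.7
x=25: ŷ = -6.5 + 0.9·25 = 16; e = 17.8 − 16 = 1.8
x=30: ŷ = -6.5 + 0.9·30 = 20.5; e = 20.4 − 20.5 = -0.1
x=35: ŷ = -6.5 + 0.9·35 = 25; e = 22.1 − 25 = -2.9
x=40: ŷ = -6.5 + 0.9·40 = 29.5; e = 27.5 − 29.5 = -2
x=45: ŷ = -6.5 + 0.9·45 = 34; e = 35 − 34 = 1
x=50: ŷ = -6.5 + 0.9·50 = 38.5; e = 39.9 − 38.5 = 1.4
x=55: ŷ = -6.5 + 0.9·55 = 43; e = 42.1 − 43 = -0.9
x=60: ŷ = -6.5 + 0.9·60 = 47.5; e = 48.5 − 47.5 = 1
SSE = 0.49 + 3.24 + 0.01 + 8.41 + 4 + 1 + 1.96 + 0.81 + 1 = 20.92
s = √(20.92/7) = 1.72875
e/s = 1.4 / 1.72875 = 0.81

0.81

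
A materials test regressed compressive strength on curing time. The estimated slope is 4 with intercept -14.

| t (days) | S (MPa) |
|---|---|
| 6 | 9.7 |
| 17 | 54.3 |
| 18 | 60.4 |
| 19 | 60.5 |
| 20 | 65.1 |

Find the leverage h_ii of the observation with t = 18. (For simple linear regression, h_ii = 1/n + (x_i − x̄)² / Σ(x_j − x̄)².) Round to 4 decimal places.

h = 0.2308

t̄ = (6 + 17 + 18 + 19 + 20)/5 = 16
Σ(t − t̄)² = 100 + 1 + 4 + 9 + 16 = 130
h = 1/5 + (2)²/130 = 0.2 + 0.0307692 = 0.2308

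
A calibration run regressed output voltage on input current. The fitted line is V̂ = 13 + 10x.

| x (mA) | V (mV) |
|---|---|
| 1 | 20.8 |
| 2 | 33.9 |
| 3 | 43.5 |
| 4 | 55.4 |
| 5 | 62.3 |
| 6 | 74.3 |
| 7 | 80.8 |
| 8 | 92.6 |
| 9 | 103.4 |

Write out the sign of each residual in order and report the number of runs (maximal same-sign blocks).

x=1: V̂ = 13 + 10·1 = 23; e = 20.8 − 23 = -2.2
x=2: V̂ = 13 + 10·2 = 33; e = 33.9 − 33 = 0.9
x=3: V̂ = 13 + 10·3 = 43; e = 43.5 − 43 = 0.5
x=4: V̂ = 13 + 10·4 = 53; e = 55.4 − 53 = 2.4
x=5: V̂ = 13 + 10·5 = 63; e = 62.3 − 63 = -0.7
x=6: V̂ = 13 + 10·6 = 73; e = 74.3 − 73 = 1.3
x=7: V̂ = 13 + 10·7 = 83; e = 80.8 − 83 = -2.2
x=8: V̂ = 13 + 10·8 = 93; e = 92.6 − 93 = -0.4
x=9: V̂ = 13 + 10·9 = 103; e = 103.4 − 103 = 0.4
Signs: − + + + − + − − +
Runs: −×1, +×3, −×1, +×1, −×2, +×1 → 6

6 runs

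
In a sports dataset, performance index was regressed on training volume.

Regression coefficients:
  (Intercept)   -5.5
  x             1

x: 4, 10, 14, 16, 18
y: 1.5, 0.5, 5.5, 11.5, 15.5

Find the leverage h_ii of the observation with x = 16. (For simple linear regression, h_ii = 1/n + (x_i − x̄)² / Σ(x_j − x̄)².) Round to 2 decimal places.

h = 0.31

x̄ = (4 + 10 + 14 + 16 + 18)/5 = 12.4
Σ(x − x̄)² = 70.56 + 5.76 + 2.56 + 12.96 + 31.36 = 123.2
h = 1/5 + (3.6)²/123.2 = 0.2 + 0.105195 = 0.31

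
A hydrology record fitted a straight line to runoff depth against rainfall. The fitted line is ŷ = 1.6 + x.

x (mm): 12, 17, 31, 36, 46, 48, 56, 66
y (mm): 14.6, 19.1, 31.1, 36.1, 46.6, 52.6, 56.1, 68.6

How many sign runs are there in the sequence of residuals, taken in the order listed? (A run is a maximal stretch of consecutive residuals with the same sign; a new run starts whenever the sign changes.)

x=12: ŷ = 1.6 + 12 = 13.6; e = 14.6 − 13.6 = 1
x=17: ŷ = 1.6 + 17 = 18.6; e = 19.1 − 18.6 = 0.5
x=31: ŷ = 1.6 + 31 = 32.6; e = 31.1 − 32.6 = -1.5
x=36: ŷ = 1.6 + 36 = 37.6; e = 36.1 − 37.6 = -1.5
x=46: ŷ = 1.6 + 46 = 47.6; e = 46.6 − 47.6 = -1
x=48: ŷ = 1.6 + 48 = 49.6; e = 52.6 − 49.6 = 3
x=56: ŷ = 1.6 + 56 = 57.6; e = 56.1 − 57.6 = -1.5
x=66: ŷ = 1.6 + 66 = 67.6; e = 68.6 − 67.6 = 1
Signs: + + − − − + − +
Runs: +×2, −×3, +×1, −×1, +×1 → 5

5 runs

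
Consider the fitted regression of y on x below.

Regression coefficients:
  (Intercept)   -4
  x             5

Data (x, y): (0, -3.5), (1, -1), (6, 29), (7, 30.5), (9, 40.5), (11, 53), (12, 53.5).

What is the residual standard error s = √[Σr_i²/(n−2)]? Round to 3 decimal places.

x=0: ŷ = -4 + 5·0 = -4; r = -3.5 − (-4) = 0.5
x=1: ŷ = -4 + 5·1 = 1; r = -1 − 1 = -2
x=6: ŷ = -4 + 5·6 = 26; r = 29 − 26 = 3
x=7: ŷ = -4 + 5·7 = 31; r = 30.5 − 31 = -0.5
x=9: ŷ = -4 + 5·9 = 41; r = 40.5 − 41 = -0.5
x=11: ŷ = -4 + 5·11 = 51; r = 53 − 51 = 2
x=12: ŷ = -4 + 5·12 = 56; r = 53.5 − 56 = -2.5
SSE = 0.25 + 4 + 9 + 0.25 + 0.25 + 4 + 6.25 = 24
s = √(24/5) = √4.8 ≈ 2.191

s = 2.191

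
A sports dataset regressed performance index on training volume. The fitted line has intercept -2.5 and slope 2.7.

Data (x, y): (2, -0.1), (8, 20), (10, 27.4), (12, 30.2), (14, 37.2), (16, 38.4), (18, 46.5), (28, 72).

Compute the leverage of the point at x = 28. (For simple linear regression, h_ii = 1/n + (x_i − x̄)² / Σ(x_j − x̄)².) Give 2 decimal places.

h = 0.63

x̄ = (2 + 8 + 10 + 12 + 14 + 16 + 18 + 28)/8 = 13.5
Σ(x − x̄)² = 132.25 + 30.25 + 12.25 + 2.25 + 0.25 + 6.25 + 20.25 + 210.25 = 414
h = 1/8 + (14.5)²/414 = 0.125 + 0.50785 = 0.63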